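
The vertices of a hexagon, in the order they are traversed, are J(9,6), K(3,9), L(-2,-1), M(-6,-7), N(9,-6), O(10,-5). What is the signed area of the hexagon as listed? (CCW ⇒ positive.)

152.5

Apply the surveyor's formula: 2A = Σ (x_i·y_{i+1} − x_{i+1}·y_i), indices taken mod 6.
J→K: (9)(9) − (3)(6) = 63
K→L: (3)(-1) − (-2)(9) = 15
L→M: (-2)(-7) − (-6)(-1) = 8
M→N: (-6)(-6) − (9)(-7) = 99
N→O: (9)(-5) − (10)(-6) = 15
O→J: (10)(6) − (9)(-5) = 105
Σ = 305
Signed area = Σ/2 = 152.5 (positive ⇒ counter-clockwise traversal).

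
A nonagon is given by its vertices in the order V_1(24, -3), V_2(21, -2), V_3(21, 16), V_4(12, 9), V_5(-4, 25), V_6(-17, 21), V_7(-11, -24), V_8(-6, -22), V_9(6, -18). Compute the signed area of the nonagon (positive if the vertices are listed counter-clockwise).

1229

Apply Gauss's area formula: 2A = Σ (x_i·y_{i+1} − x_{i+1}·y_i), indices taken mod 9.
V_1→V_2: (24)(-2) − (21)(-3) = 15
V_2→V_3: (21)(16) − (21)(-2) = 378
V_3→V_4: (21)(9) − (12)(16) = -3
V_4→V_5: (12)(25) − (-4)(9) = 336
V_5→V_6: (-4)(21) − (-17)(25) = 341
V_6→V_7: (-17)(-24) − (-11)(21) = 639
V_7→V_8: (-11)(-22) − (-6)(-24) = 98
V_8→V_9: (-6)(-18) − (6)(-22) = 240
V_9→V_1: (6)(-3) − (24)(-18) = 414
Σ = 2458
Signed area = Σ/2 = 1229 (positive ⇒ counter-clockwise traversal).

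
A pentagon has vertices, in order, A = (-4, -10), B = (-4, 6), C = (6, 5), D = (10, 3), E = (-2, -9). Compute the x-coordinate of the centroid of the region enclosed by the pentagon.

Apply the shoelace (surveyor's) formula. First the cross-terms c_i = x_i·y_{i+1} − x_{i+1}·y_i:
  -64, -56, -32, -84, -16  ⇒  2A = -252, A = -126.
Then Σ (x_i + x_{i+1})·c_i = -688, so x̄ = -688 / (6·(-126)) = 172/189.

172/189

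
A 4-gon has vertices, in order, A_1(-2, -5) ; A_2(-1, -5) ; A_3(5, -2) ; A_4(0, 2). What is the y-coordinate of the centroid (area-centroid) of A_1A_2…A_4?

Apply the shoelace (surveyor's) formula. First the cross-terms c_i = x_i·y_{i+1} − x_{i+1}·y_i:
  5, 27, 10, 4  ⇒  2A = 46, A = 23.
Then Σ (y_i + y_{i+1})·c_i = -251, so ȳ = -251 / (6·23) = -251/138.

-251/138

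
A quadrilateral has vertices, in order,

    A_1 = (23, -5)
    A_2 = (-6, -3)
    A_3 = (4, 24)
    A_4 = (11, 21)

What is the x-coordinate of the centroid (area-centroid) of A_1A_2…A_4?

307/39

Apply Gauss's area formula. First the cross-terms c_i = x_i·y_{i+1} − x_{i+1}·y_i:
  -99, -132, -180, -538  ⇒  2A = -949, A = -474.5.
Then Σ (x_i + x_{i+1})·c_i = -22411, so x̄ = -22411 / (6·(-474.5)) = 307/39.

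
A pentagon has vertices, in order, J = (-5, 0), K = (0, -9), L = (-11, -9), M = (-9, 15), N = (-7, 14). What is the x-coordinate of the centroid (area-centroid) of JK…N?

-1760/251

Apply Gauss's area formula. First the cross-terms c_i = x_i·y_{i+1} − x_{i+1}·y_i:
  45, -99, -246, -21, 70  ⇒  2A = -251, A = -125.5.
Then Σ (x_i + x_{i+1})·c_i = 5280, so x̄ = 5280 / (6·(-125.5)) = -1760/251.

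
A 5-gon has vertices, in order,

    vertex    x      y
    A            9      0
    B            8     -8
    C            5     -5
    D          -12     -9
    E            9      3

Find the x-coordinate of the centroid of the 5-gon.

Apply Gauss's area formula. First the cross-terms c_i = x_i·y_{i+1} − x_{i+1}·y_i:
  -72, 0, -105, 45, -27  ⇒  2A = -159, A = -79.5.
Then Σ (x_i + x_{i+1})·c_i = -1110, so x̄ = -1110 / (6·(-79.5)) = 370/159.

370/159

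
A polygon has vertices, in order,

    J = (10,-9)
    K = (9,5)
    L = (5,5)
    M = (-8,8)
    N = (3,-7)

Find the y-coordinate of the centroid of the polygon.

10/153

Apply the shoelace formula. First the cross-terms c_i = x_i·y_{i+1} − x_{i+1}·y_i:
  131, 20, 80, 32, 43  ⇒  2A = 306, A = 153.
Then Σ (y_i + y_{i+1})·c_i = 60, so ȳ = 60 / (6·153) = 10/153.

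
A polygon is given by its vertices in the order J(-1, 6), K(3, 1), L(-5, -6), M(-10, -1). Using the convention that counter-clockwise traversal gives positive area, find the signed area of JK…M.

-74

Apply the shoelace (surveyor's) formula: 2A = Σ (x_i·y_{i+1} − x_{i+1}·y_i), indices taken mod 4.
J→K: (-1)(1) − (3)(6) = -19
K→L: (3)(-6) − (-5)(1) = -13
L→M: (-5)(-1) − (-10)(-6) = -55
M→J: (-10)(6) − (-1)(-1) = -61
Σ = -148
Signed area = Σ/2 = -74 (negative ⇒ clockwise traversal).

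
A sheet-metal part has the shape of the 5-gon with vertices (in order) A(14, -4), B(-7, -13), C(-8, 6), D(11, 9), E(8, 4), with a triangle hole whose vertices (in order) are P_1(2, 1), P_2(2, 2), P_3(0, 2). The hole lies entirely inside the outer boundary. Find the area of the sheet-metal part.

304

Outer boundary:
Σ = (-210) + (-146) + (-138) + (-28) + (-88) = -610
Area = |Σ|/2 = 305.
Hole:
Σ = (2) + (4) + (-4) = 2
Area = |Σ|/2 = 1.
Net area = 305 − 1 = 304.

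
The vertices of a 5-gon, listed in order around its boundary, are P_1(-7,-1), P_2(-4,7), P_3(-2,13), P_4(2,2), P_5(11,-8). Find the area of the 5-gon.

Σ = (-53) + (-38) + (-30) + (-38) + (-67) = -226
Area = |Σ|/2 = 113.

113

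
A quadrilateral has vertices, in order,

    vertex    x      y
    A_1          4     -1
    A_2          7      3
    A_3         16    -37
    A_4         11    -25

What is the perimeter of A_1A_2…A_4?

84

|A_1A_2| = √((3)² + (4)²) = √25 = 5
|A_2A_3| = √((9)² + (-40)²) = √1681 = 41
|A_3A_4| = √((-5)² + (12)²) = √169 = 13
|A_4A_1| = √((-7)² + (24)²) = √625 = 25
Perimeter = 5 + 41 + 13 + 25 = 84.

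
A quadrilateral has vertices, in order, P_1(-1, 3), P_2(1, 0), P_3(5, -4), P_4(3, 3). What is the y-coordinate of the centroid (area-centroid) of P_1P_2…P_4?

Apply Gauss's area formula. First the cross-terms c_i = x_i·y_{i+1} − x_{i+1}·y_i:
  -3, -4, 27, 12  ⇒  2A = 32, A = 16.
Then Σ (y_i + y_{i+1})·c_i = 52, so ȳ = 52 / (6·16) = 13/24.

13/24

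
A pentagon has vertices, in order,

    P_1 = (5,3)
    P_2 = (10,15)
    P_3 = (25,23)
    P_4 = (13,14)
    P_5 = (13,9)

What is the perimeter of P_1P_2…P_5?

|P_1P_2| = √((5)² + (12)²) = √169 = 13
|P_2P_3| = √((15)² + (8)²) = √289 = 17
|P_3P_4| = √((-12)² + (-9)²) = √225 = 15
|P_4P_5| = √((0)² + (-5)²) = √25 = 5
|P_5P_1| = √((-8)² + (-6)²) = √100 = 10
Perimeter = 13 + 17 + 15 + 5 + 10 = 60.

60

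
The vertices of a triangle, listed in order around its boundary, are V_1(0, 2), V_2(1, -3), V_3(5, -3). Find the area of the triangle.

Apply Gauss's area formula: 2A = Σ (x_i·y_{i+1} − x_{i+1}·y_i), indices taken mod 3.
Cross-terms: -2, 12, 10  ⇒  Σ = 20
Area = |Σ|/2 = 10.

10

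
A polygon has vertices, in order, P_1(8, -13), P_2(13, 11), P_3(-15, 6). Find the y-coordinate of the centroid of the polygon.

4/3

Apply the surveyor's formula. First the cross-terms c_i = x_i·y_{i+1} − x_{i+1}·y_i:
  257, 243, 147  ⇒  2A = 647, A = 323.5.
Then Σ (y_i + y_{i+1})·c_i = 2588, so ȳ = 2588 / (6·323.5) = 4/3.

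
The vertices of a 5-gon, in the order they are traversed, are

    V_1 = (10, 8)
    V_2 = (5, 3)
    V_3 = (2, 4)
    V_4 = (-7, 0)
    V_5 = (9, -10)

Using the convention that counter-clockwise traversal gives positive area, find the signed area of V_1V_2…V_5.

Apply the shoelace (surveyor's) formula: 2A = Σ (x_i·y_{i+1} − x_{i+1}·y_i), indices taken mod 5.
V_1→V_2: (10)(3) − (5)(8) = -10
V_2→V_3: (5)(4) − (2)(3) = 14
V_3→V_4: (2)(0) − (-7)(4) = 28
V_4→V_5: (-7)(-10) − (9)(0) = 70
V_5→V_1: (9)(8) − (10)(-10) = 172
Σ = 274
Signed area = Σ/2 = 137 (positive ⇒ counter-clockwise traversal).

137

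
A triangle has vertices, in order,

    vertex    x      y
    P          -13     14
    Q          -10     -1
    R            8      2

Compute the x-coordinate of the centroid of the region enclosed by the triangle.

-5

Apply the surveyor's formula. First the cross-terms c_i = x_i·y_{i+1} − x_{i+1}·y_i:
  153, -12, 138  ⇒  2A = 279, A = 139.5.
Then Σ (x_i + x_{i+1})·c_i = -4185, so x̄ = -4185 / (6·139.5) = -5.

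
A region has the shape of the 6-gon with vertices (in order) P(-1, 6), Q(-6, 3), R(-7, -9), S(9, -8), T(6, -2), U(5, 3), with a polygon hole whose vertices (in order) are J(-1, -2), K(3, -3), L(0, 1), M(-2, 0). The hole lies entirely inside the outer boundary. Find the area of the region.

Outer boundary:
Apply Gauss's area formula: 2A = Σ (x_i·y_{i+1} − x_{i+1}·y_i), indices taken mod 6.
Σ = (33) + (75) + (137) + (30) + (28) + (33) = 336
Area = |Σ|/2 = 168.
Hole:
Apply Gauss's area formula: 2A = Σ (x_i·y_{i+1} − x_{i+1}·y_i), indices taken mod 4.
Σ = (9) + (3) + (2) + (4) = 18
Area = |Σ|/2 = 9.
Net area = 168 − 9 = 159.

159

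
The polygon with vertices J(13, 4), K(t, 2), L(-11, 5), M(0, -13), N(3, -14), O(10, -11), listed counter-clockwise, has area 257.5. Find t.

Write out the shoelace sum; only the two edges meeting at K involve t:
2·Area = [(13·2 − t·4) + (t·5 − (-11)·2)] + 472
       = 1·t + 520 = 515
⇒ t = -5.

-5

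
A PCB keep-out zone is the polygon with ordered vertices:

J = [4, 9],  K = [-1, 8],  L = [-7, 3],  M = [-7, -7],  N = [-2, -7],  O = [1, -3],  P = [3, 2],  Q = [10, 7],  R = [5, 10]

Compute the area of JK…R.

147

Apply the surveyor's formula: 2A = Σ (x_i·y_{i+1} − x_{i+1}·y_i), indices taken mod 9.
Cross-terms: 41, 53, 70, 35, 13, 11, 1, 65, 5  ⇒  Σ = 294
Area = |Σ|/2 = 147.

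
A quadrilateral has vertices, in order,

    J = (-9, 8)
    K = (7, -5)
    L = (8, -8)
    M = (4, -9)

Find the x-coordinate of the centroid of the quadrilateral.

Apply the shoelace (surveyor's) formula. First the cross-terms c_i = x_i·y_{i+1} − x_{i+1}·y_i:
  -11, -16, -40, -49  ⇒  2A = -116, A = -58.
Then Σ (x_i + x_{i+1})·c_i = -453, so x̄ = -453 / (6·(-58)) = 151/116.

151/116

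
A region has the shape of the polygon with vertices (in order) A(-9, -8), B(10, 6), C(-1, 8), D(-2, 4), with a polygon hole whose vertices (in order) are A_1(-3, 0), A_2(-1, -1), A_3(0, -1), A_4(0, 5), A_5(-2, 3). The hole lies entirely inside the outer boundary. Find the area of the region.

Outer boundary:
A→B: (-9)(6) − (10)(-8) = 26
B→C: (10)(8) − (-1)(6) = 86
C→D: (-1)(4) − (-2)(8) = 12
D→A: (-2)(-8) − (-9)(4) = 52
Σ = 176
Area = |Σ|/2 = 88.
Hole:
A_1→A_2: (-3)(-1) − (-1)(0) = 3
A_2→A_3: (-1)(-1) − (0)(-1) = 1
A_3→A_4: (0)(5) − (0)(-1) = 0
A_4→A_5: (0)(3) − (-2)(5) = 10
A_5→A_1: (-2)(0) − (-3)(3) = 9
Σ = 23
Area = |Σ|/2 = 11.5.
Net area = 88 − 11.5 = 76.5.

76.5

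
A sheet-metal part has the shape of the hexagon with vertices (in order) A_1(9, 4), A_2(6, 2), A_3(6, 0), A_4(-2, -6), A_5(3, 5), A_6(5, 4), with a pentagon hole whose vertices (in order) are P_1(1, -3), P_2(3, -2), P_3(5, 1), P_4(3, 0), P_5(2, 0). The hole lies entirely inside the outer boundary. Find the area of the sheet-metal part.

Outer boundary:
Apply the surveyor's formula: 2A = Σ (x_i·y_{i+1} − x_{i+1}·y_i), indices taken mod 6.
A_1→A_2: (9)(2) − (6)(4) = -6
A_2→A_3: (6)(0) − (6)(2) = -12
A_3→A_4: (6)(-6) − (-2)(0) = -36
A_4→A_5: (-2)(5) − (3)(-6) = 8
A_5→A_6: (3)(4) − (5)(5) = -13
A_6→A_1: (5)(4) − (9)(4) = -16
Σ = -75
Area = |Σ|/2 = 37.5.
Hole:
Apply the shoelace (surveyor's) formula: 2A = Σ (x_i·y_{i+1} − x_{i+1}·y_i), indices taken mod 5.
Σ = (7) + (13) + (-3) + (0) + (-6) = 11
Area = |Σ|/2 = 5.5.
Net area = 37.5 − 5.5 = 32.

32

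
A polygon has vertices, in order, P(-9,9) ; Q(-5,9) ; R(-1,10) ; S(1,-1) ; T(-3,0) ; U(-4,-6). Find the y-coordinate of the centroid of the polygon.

Apply the shoelace formula. First the cross-terms c_i = x_i·y_{i+1} − x_{i+1}·y_i:
  -36, -41, -9, -3, 18, -90  ⇒  2A = -161, A = -80.5.
Then Σ (y_i + y_{i+1})·c_i = -1883, so ȳ = -1883 / (6·(-80.5)) = 269/69.

269/69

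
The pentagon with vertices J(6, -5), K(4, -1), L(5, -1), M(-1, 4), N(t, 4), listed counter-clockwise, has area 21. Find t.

Write out the shoelace sum; only the two edges meeting at N involve t:
2·Area = [((-1)·4 − t·4) + (t·(-5) − 6·4)] + 34
       = -9·t + 6 = 42
⇒ t = -4.

-4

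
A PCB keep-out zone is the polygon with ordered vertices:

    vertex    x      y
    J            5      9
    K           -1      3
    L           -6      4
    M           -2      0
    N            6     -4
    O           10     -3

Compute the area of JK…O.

Apply the shoelace (surveyor's) formula: 2A = Σ (x_i·y_{i+1} − x_{i+1}·y_i), indices taken mod 6.
J→K: (5)(3) − (-1)(9) = 24
K→L: (-1)(4) − (-6)(3) = 14
L→M: (-6)(0) − (-2)(4) = 8
M→N: (-2)(-4) − (6)(0) = 8
N→O: (6)(-3) − (10)(-4) = 22
O→J: (10)(9) − (5)(-3) = 105
Σ = 181
Area = |Σ|/2 = 90.5.

90.5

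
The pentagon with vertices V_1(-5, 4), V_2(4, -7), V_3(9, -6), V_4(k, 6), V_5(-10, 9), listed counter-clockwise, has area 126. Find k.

5

Write out the shoelace sum; only the two edges meeting at V_4 involve k:
2·Area = [(9·6 − k·(-6)) + (k·9 − (-10)·6)] + 63
       = 15·k + 177 = 252
⇒ k = 5.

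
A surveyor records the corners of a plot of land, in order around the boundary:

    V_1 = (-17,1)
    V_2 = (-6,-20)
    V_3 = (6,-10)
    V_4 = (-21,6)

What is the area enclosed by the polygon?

Apply the shoelace (surveyor's) formula: 2A = Σ (x_i·y_{i+1} − x_{i+1}·y_i), indices taken mod 4.
V_1→V_2: (-17)(-20) − (-6)(1) = 346
V_2→V_3: (-6)(-10) − (6)(-20) = 180
V_3→V_4: (6)(6) − (-21)(-10) = -174
V_4→V_1: (-21)(1) − (-17)(6) = 81
Σ = 433
Area = |Σ|/2 = 216.5.

216.5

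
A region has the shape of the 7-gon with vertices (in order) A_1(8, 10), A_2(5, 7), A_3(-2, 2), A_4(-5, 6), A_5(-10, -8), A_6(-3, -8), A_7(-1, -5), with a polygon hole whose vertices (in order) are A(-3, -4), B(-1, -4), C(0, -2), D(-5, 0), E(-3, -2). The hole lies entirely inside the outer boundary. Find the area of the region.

Outer boundary:
Apply the shoelace formula: 2A = Σ (x_i·y_{i+1} − x_{i+1}·y_i), indices taken mod 7.
A_1→A_2: (8)(7) − (5)(10) = 6
A_2→A_3: (5)(2) − (-2)(7) = 24
A_3→A_4: (-2)(6) − (-5)(2) = -2
A_4→A_5: (-5)(-8) − (-10)(6) = 100
A_5→A_6: (-10)(-8) − (-3)(-8) = 56
A_6→A_7: (-3)(-5) − (-1)(-8) = 7
A_7→A_1: (-1)(10) − (8)(-5) = 30
Σ = 221
Area = |Σ|/2 = 110.5.
Hole:
Apply the surveyor's formula: 2A = Σ (x_i·y_{i+1} − x_{i+1}·y_i), indices taken mod 5.
Σ = (8) + (2) + (-10) + (10) + (6) = 16
Area = |Σ|/2 = 8.
Net area = 110.5 − 8 = 102.5.

102.5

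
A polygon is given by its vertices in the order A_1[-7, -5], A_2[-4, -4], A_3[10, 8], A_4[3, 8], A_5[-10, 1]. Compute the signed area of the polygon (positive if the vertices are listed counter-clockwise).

106

A_1→A_2: (-7)(-4) − (-4)(-5) = 8
A_2→A_3: (-4)(8) − (10)(-4) = 8
A_3→A_4: (10)(8) − (3)(8) = 56
A_4→A_5: (3)(1) − (-10)(8) = 83
A_5→A_1: (-10)(-5) − (-7)(1) = 57
Σ = 212
Signed area = Σ/2 = 106 (positive ⇒ counter-clockwise traversal).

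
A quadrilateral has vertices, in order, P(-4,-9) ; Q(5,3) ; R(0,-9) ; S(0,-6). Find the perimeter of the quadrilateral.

|PQ| = √((9)² + (12)²) = √225 = 15
|QR| = √((-5)² + (-12)²) = √169 = 13
|RS| = √((0)² + (3)²) = √9 = 3
|SP| = √((-4)² + (-3)²) = √25 = 5
Perimeter = 15 + 13 + 3 + 5 = 36.

36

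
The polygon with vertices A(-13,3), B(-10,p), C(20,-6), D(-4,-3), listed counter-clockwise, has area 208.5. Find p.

-14

The doubled signed area Σ (x_i y_{i+1} − x_{i+1} y_i) is linear in p.
With p=0 it equals -45; the coefficient of p is -33 (from the two edges through B).
So -33·p + -45 = 2·208.5 = 417 ⇒ p = -14.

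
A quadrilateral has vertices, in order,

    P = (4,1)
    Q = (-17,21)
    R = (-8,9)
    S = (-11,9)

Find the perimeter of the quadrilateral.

|PQ| = √((-21)² + (20)²) = √841 = 29
|QR| = √((9)² + (-12)²) = √225 = 15
|RS| = √((-3)² + (0)²) = √9 = 3
|SP| = √((15)² + (-8)²) = √289 = 17
Perimeter = 29 + 15 + 3 + 17 = 64.

64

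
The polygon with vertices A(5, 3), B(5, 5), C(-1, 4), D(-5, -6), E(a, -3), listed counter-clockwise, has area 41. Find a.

Write out the shoelace sum; only the two edges meeting at E involve a:
2·Area = [((-5)·(-3) − a·(-6)) + (a·3 − 5·(-3))] + 61
       = 9·a + 91 = 82
⇒ a = -1.

-1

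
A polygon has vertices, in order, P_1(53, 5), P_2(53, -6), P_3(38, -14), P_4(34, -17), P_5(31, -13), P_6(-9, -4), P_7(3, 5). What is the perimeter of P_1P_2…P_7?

144

|P_1P_2| = √((0)² + (-11)²) = √121 = 11
|P_2P_3| = √((-15)² + (-8)²) = √289 = 17
|P_3P_4| = √((-4)² + (-3)²) = √25 = 5
|P_4P_5| = √((-3)² + (4)²) = √25 = 5
|P_5P_6| = √((-40)² + (9)²) = √1681 = 41
|P_6P_7| = √((12)² + (9)²) = √225 = 15
|P_7P_1| = √((50)² + (0)²) = √2500 = 50
Perimeter = 11 + 17 + 5 + 5 + 41 + 15 + 50 = 144.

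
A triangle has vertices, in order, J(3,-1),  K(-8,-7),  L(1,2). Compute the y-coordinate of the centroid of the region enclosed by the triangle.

Apply Gauss's area formula. First the cross-terms c_i = x_i·y_{i+1} − x_{i+1}·y_i:
  -29, -9, -7  ⇒  2A = -45, A = -22.5.
Then Σ (y_i + y_{i+1})·c_i = 270, so ȳ = 270 / (6·(-22.5)) = -2.

-2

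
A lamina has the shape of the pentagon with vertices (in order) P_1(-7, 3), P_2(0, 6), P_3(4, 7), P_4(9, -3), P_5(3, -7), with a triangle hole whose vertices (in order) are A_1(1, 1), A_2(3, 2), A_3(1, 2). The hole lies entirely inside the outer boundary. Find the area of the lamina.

116.5

Outer boundary:
Apply the shoelace (surveyor's) formula: 2A = Σ (x_i·y_{i+1} − x_{i+1}·y_i), indices taken mod 5.
Σ = (-42) + (-24) + (-75) + (-54) + (-40) = -235
Area = |Σ|/2 = 117.5.
Hole:
Apply the shoelace (surveyor's) formula: 2A = Σ (x_i·y_{i+1} − x_{i+1}·y_i), indices taken mod 3.
Cross-terms: -1, 4, -1  ⇒  Σ = 2
Area = |Σ|/2 = 1.
Net area = 117.5 − 1 = 116.5.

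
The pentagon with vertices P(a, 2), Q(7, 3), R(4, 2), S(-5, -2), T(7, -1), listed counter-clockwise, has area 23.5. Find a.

Write out the shoelace sum; only the two edges meeting at P involve a:
2·Area = [(7·2 − a·(-1)) + (a·3 − 7·2)] + 23
       = 4·a + 23 = 47
⇒ a = 6.

6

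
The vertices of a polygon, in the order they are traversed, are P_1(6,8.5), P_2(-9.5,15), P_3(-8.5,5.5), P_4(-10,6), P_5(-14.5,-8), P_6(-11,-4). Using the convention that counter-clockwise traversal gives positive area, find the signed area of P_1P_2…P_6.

158.75

Apply the surveyor's formula: 2A = Σ (x_i·y_{i+1} − x_{i+1}·y_i), indices taken mod 6.
Σ = (170.75) + (75.25) + (4) + (167) + (-30) + (-69.5) = 317.5
Signed area = Σ/2 = 158.75 (positive ⇒ counter-clockwise traversal).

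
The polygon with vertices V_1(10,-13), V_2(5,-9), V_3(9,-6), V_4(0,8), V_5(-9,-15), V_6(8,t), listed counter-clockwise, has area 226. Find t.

The doubled signed area Σ (x_i y_{i+1} − x_{i+1} y_i) is linear in t.
With t=0 it equals 186; the coefficient of t is -19 (from the two edges through V_6).
So -19·t + 186 = 2·226 = 452 ⇒ t = -14.

-14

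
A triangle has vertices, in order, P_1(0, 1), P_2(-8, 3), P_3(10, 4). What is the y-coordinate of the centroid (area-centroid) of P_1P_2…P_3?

Apply the shoelace (surveyor's) formula. First the cross-terms c_i = x_i·y_{i+1} − x_{i+1}·y_i:
  8, -62, 10  ⇒  2A = -44, A = -22.
Then Σ (y_i + y_{i+1})·c_i = -352, so ȳ = -352 / (6·(-22)) = 8/3.

8/3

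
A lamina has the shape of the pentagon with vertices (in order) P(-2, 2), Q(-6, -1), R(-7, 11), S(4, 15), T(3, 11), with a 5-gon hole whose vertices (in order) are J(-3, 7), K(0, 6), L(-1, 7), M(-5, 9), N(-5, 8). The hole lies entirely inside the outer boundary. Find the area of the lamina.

Outer boundary:
Apply Gauss's area formula: 2A = Σ (x_i·y_{i+1} − x_{i+1}·y_i), indices taken mod 5.
P→Q: (-2)(-1) − (-6)(2) = 14
Q→R: (-6)(11) − (-7)(-1) = -73
R→S: (-7)(15) − (4)(11) = -149
S→T: (4)(11) − (3)(15) = -1
T→P: (3)(2) − (-2)(11) = 28
Σ = -181
Area = |Σ|/2 = 90.5.
Hole:
Apply the shoelace (surveyor's) formula: 2A = Σ (x_i·y_{i+1} − x_{i+1}·y_i), indices taken mod 5.
J→K: (-3)(6) − (0)(7) = -18
K→L: (0)(7) − (-1)(6) = 6
L→M: (-1)(9) − (-5)(7) = 26
M→N: (-5)(8) − (-5)(9) = 5
N→J: (-5)(7) − (-3)(8) = -11
Σ = 8
Area = |Σ|/2 = 4.
Net area = 90.5 − 4 = 86.5.

86.5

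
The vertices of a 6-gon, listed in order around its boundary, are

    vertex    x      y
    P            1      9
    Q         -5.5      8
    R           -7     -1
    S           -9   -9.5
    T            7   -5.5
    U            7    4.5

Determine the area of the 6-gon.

P→Q: (1)(8) − (-5.5)(9) = 57.5
Q→R: (-5.5)(-1) − (-7)(8) = 61.5
R→S: (-7)(-9.5) − (-9)(-1) = 57.5
S→T: (-9)(-5.5) − (7)(-9.5) = 116
T→U: (7)(4.5) − (7)(-5.5) = 70
U→P: (7)(9) − (1)(4.5) = 58.5
Σ = 421
Area = |Σ|/2 = 210.5.

210.5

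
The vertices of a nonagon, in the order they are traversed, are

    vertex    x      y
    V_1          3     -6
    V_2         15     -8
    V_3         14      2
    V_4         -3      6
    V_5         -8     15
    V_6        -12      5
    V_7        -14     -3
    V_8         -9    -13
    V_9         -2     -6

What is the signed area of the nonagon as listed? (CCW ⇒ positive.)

380

Apply the shoelace (surveyor's) formula: 2A = Σ (x_i·y_{i+1} − x_{i+1}·y_i), indices taken mod 9.
Σ = (66) + (142) + (90) + (3) + (140) + (106) + (155) + (28) + (30) = 760
Signed area = Σ/2 = 380 (positive ⇒ counter-clockwise traversal).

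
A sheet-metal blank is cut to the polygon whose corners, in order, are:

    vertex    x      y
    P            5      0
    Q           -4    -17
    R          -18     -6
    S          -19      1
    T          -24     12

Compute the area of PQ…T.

381.5

Σ = (-85) + (-282) + (-132) + (-204) + (-60) = -763
Area = |Σ|/2 = 381.5.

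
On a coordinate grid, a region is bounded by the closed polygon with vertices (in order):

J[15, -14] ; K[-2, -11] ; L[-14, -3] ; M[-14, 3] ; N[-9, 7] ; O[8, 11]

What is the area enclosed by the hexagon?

Apply the shoelace formula: 2A = Σ (x_i·y_{i+1} − x_{i+1}·y_i), indices taken mod 6.
Cross-terms: -193, -148, -84, -71, -155, -277  ⇒  Σ = -928
Area = |Σ|/2 = 464.

464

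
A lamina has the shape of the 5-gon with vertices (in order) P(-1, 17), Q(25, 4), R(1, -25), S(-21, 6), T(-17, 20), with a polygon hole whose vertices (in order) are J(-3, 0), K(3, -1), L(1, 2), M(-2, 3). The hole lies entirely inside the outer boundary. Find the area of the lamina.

Outer boundary:
Σ = (-429) + (-629) + (-519) + (-318) + (-269) = -2164
Area = |Σ|/2 = 1082.
Hole:
Cross-terms: 3, 7, 7, 9  ⇒  Σ = 26
Area = |Σ|/2 = 13.
Net area = 1082 − 13 = 1069.

1069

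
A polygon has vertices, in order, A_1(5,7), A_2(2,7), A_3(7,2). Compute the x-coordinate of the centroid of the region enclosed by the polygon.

14/3

Apply the surveyor's formula. First the cross-terms c_i = x_i·y_{i+1} − x_{i+1}·y_i:
  21, -45, 39  ⇒  2A = 15, A = 7.5.
Then Σ (x_i + x_{i+1})·c_i = 210, so x̄ = 210 / (6·7.5) = 14/3.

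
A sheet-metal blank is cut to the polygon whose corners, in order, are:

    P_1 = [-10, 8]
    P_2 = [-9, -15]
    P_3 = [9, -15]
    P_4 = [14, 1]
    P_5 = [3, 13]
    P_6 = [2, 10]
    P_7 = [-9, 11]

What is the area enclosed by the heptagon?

522

Apply the surveyor's formula: 2A = Σ (x_i·y_{i+1} − x_{i+1}·y_i), indices taken mod 7.
Σ = (222) + (270) + (219) + (179) + (4) + (112) + (38) = 1044
Area = |Σ|/2 = 522.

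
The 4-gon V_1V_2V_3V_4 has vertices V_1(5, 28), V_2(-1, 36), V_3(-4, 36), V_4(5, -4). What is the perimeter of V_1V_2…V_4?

|V_1V_2| = √((-6)² + (8)²) = √100 = 10
|V_2V_3| = √((-3)² + (0)²) = √9 = 3
|V_3V_4| = √((9)² + (-40)²) = √1681 = 41
|V_4V_1| = √((0)² + (32)²) = √1024 = 32
Perimeter = 10 + 3 + 41 + 32 = 86.

86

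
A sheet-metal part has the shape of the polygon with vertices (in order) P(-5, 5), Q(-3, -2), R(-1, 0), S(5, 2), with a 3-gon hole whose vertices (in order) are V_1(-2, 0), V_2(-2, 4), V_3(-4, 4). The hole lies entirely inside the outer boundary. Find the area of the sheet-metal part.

Outer boundary:
Σ = (25) + (-2) + (-2) + (35) = 56
Area = |Σ|/2 = 28.
Hole:
Σ = (-8) + (8) + (8) = 8
Area = |Σ|/2 = 4.
Net area = 28 − 4 = 24.

24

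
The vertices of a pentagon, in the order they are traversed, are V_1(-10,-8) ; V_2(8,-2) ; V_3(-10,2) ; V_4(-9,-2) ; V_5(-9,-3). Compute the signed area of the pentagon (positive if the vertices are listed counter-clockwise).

84.5

Apply the shoelace (surveyor's) formula: 2A = Σ (x_i·y_{i+1} − x_{i+1}·y_i), indices taken mod 5.
Σ = (84) + (-4) + (38) + (9) + (42) = 169
Signed area = Σ/2 = 84.5 (positive ⇒ counter-clockwise traversal).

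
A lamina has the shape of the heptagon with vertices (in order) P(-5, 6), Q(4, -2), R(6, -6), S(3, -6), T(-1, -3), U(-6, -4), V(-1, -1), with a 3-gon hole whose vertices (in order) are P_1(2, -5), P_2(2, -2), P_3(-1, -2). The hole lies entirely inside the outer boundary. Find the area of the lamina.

Outer boundary:
Apply the shoelace (surveyor's) formula: 2A = Σ (x_i·y_{i+1} − x_{i+1}·y_i), indices taken mod 7.
P→Q: (-5)(-2) − (4)(6) = -14
Q→R: (4)(-6) − (6)(-2) = -12
R→S: (6)(-6) − (3)(-6) = -18
S→T: (3)(-3) − (-1)(-6) = -15
T→U: (-1)(-4) − (-6)(-3) = -14
U→V: (-6)(-1) − (-1)(-4) = 2
V→P: (-1)(6) − (-5)(-1) = -11
Σ = -82
Area = |Σ|/2 = 41.
Hole:
Apply the surveyor's formula: 2A = Σ (x_i·y_{i+1} − x_{i+1}·y_i), indices taken mod 3.
Σ = (6) + (-6) + (9) = 9
Area = |Σ|/2 = 4.5.
Net area = 41 − 4.5 = 36.5.

36.5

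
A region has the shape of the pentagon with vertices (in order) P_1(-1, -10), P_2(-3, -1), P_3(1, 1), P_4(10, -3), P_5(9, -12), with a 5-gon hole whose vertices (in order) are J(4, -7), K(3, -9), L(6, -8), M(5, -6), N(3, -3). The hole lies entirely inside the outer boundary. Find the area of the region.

Outer boundary:
Apply Gauss's area formula: 2A = Σ (x_i·y_{i+1} − x_{i+1}·y_i), indices taken mod 5.
Σ = (-29) + (-2) + (-13) + (-93) + (-102) = -239
Area = |Σ|/2 = 119.5.
Hole:
Apply the shoelace formula: 2A = Σ (x_i·y_{i+1} − x_{i+1}·y_i), indices taken mod 5.
Σ = (-15) + (30) + (4) + (3) + (-9) = 13
Area = |Σ|/2 = 6.5.
Net area = 119.5 − 6.5 = 113.

113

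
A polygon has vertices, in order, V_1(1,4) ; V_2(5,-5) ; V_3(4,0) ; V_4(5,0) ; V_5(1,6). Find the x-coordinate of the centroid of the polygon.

206/69

Apply Gauss's area formula. First the cross-terms c_i = x_i·y_{i+1} − x_{i+1}·y_i:
  -25, 20, 0, 30, -2  ⇒  2A = 23, A = 11.5.
Then Σ (x_i + x_{i+1})·c_i = 206, so x̄ = 206 / (6·11.5) = 206/69.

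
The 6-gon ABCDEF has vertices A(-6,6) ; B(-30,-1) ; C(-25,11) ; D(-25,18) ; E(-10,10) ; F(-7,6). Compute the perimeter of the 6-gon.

68

|AB| = √((-24)² + (-7)²) = √625 = 25
|BC| = √((5)² + (12)²) = √169 = 13
|CD| = √((0)² + (7)²) = √49 = 7
|DE| = √((15)² + (-8)²) = √289 = 17
|EF| = √((3)² + (-4)²) = √25 = 5
|FA| = √((1)² + (0)²) = √1 = 1
Perimeter = 25 + 13 + 7 + 17 + 5 + 1 = 68.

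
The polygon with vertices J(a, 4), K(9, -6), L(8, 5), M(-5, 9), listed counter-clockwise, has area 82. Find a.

-2

Write out the shoelace sum; only the two edges meeting at J involve a:
2·Area = [((-5)·4 − a·9) + (a·(-6) − 9·4)] + 190
       = -15·a + 134 = 164
⇒ a = -2.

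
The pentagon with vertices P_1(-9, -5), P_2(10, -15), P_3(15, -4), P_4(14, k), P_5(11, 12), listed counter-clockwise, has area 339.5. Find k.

The doubled signed area Σ (x_i y_{i+1} − x_{i+1} y_i) is linear in k.
With k=0 it equals 647; the coefficient of k is 4 (from the two edges through P_4).
So 4·k + 647 = 2·339.5 = 679 ⇒ k = 8.

8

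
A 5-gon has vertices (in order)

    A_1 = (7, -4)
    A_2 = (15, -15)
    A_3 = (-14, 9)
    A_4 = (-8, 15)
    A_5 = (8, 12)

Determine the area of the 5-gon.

295

Σ = (-45) + (-75) + (-138) + (-216) + (-116) = -590
Area = |Σ|/2 = 295.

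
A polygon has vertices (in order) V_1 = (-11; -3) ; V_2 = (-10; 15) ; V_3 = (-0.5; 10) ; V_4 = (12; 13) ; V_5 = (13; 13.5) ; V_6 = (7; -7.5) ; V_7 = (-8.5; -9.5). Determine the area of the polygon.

411.125

Apply the shoelace formula: 2A = Σ (x_i·y_{i+1} − x_{i+1}·y_i), indices taken mod 7.
V_1→V_2: (-11)(15) − (-10)(-3) = -195
V_2→V_3: (-10)(10) − (-0.5)(15) = -92.5
V_3→V_4: (-0.5)(13) − (12)(10) = -126.5
V_4→V_5: (12)(13.5) − (13)(13) = -7
V_5→V_6: (13)(-7.5) − (7)(13.5) = -192
V_6→V_7: (7)(-9.5) − (-8.5)(-7.5) = -130.25
V_7→V_1: (-8.5)(-3) − (-11)(-9.5) = -79
Σ = -822.25
Area = |Σ|/2 = 411.125.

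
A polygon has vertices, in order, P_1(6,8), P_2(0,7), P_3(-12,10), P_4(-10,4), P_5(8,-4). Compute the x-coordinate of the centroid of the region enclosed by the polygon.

-114/137

Apply the surveyor's formula. First the cross-terms c_i = x_i·y_{i+1} − x_{i+1}·y_i:
  42, 84, 52, 8, 88  ⇒  2A = 274, A = 137.
Then Σ (x_i + x_{i+1})·c_i = -684, so x̄ = -684 / (6·137) = -114/137.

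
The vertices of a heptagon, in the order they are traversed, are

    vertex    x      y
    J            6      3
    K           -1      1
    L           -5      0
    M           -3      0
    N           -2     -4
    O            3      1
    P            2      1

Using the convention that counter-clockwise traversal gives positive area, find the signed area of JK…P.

18.5

Apply Gauss's area formula: 2A = Σ (x_i·y_{i+1} − x_{i+1}·y_i), indices taken mod 7.
Σ = (9) + (5) + (0) + (12) + (10) + (1) + (0) = 37
Signed area = Σ/2 = 18.5 (positive ⇒ counter-clockwise traversal).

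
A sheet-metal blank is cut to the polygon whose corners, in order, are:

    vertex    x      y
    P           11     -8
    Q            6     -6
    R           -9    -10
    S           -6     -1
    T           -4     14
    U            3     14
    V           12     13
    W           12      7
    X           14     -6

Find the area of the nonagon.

Apply the surveyor's formula: 2A = Σ (x_i·y_{i+1} − x_{i+1}·y_i), indices taken mod 9.
Σ = (-18) + (-114) + (-51) + (-88) + (-98) + (-129) + (-72) + (-170) + (-46) = -786
Area = |Σ|/2 = 393.

393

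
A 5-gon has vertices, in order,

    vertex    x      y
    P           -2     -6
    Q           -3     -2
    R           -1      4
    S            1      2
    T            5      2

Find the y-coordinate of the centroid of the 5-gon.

Apply the shoelace (surveyor's) formula. First the cross-terms c_i = x_i·y_{i+1} − x_{i+1}·y_i:
  -14, -14, -6, -8, -26  ⇒  2A = -68, A = -34.
Then Σ (y_i + y_{i+1})·c_i = 120, so ȳ = 120 / (6·(-34)) = -10/17.

-10/17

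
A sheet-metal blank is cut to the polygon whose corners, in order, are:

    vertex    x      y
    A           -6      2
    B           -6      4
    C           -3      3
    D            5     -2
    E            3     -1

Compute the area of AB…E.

13

Apply Gauss's area formula: 2A = Σ (x_i·y_{i+1} − x_{i+1}·y_i), indices taken mod 5.
Σ = (-12) + (-6) + (-9) + (1) + (0) = -26
Area = |Σ|/2 = 13.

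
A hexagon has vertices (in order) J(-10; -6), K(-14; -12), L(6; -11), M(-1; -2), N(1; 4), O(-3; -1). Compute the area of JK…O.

Apply the shoelace (surveyor's) formula: 2A = Σ (x_i·y_{i+1} − x_{i+1}·y_i), indices taken mod 6.
J→K: (-10)(-12) − (-14)(-6) = 36
K→L: (-14)(-11) − (6)(-12) = 226
L→M: (6)(-2) − (-1)(-11) = -23
M→N: (-1)(4) − (1)(-2) = -2
N→O: (1)(-1) − (-3)(4) = 11
O→J: (-3)(-6) − (-10)(-1) = 8
Σ = 256
Area = |Σ|/2 = 128.

128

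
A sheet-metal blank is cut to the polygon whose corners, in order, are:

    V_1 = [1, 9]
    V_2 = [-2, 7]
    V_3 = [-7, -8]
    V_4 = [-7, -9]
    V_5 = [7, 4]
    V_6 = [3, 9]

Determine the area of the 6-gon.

Cross-terms: 25, 65, 7, 35, 51, 18  ⇒  Σ = 201
Area = |Σ|/2 = 100.5.

100.5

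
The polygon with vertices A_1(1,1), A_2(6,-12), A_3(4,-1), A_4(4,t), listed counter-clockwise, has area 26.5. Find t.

7

The doubled signed area Σ (x_i y_{i+1} − x_{i+1} y_i) is linear in t.
With t=0 it equals 32; the coefficient of t is 3 (from the two edges through A_4).
So 3·t + 32 = 2·26.5 = 53 ⇒ t = 7.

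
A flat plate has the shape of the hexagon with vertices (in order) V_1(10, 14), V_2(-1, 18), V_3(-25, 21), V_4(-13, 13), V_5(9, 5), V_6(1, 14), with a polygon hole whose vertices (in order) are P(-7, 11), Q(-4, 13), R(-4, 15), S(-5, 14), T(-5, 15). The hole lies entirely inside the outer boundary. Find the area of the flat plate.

Outer boundary:
Apply the shoelace (surveyor's) formula: 2A = Σ (x_i·y_{i+1} − x_{i+1}·y_i), indices taken mod 6.
Σ = (194) + (429) + (-52) + (-182) + (121) + (-126) = 384
Area = |Σ|/2 = 192.
Hole:
Σ = (-47) + (-8) + (19) + (-5) + (50) = 9
Area = |Σ|/2 = 4.5.
Net area = 192 − 4.5 = 187.5.

187.5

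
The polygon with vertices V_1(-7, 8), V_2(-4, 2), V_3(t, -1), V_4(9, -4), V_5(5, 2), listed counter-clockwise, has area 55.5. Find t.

Write out the shoelace sum; only the two edges meeting at V_3 involve t:
2·Area = [((-4)·(-1) − t·2) + (t·(-4) − 9·(-1))] + 110
       = -6·t + 123 = 111
⇒ t = 2.

2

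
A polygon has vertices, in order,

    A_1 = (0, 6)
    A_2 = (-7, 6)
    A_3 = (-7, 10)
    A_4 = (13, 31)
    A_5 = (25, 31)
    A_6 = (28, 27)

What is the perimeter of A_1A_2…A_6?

|A_1A_2| = √((-7)² + (0)²) = √49 = 7
|A_2A_3| = √((0)² + (4)²) = √16 = 4
|A_3A_4| = √((20)² + (21)²) = √841 = 29
|A_4A_5| = √((12)² + (0)²) = √144 = 12
|A_5A_6| = √((3)² + (-4)²) = √25 = 5
|A_6A_1| = √((-28)² + (-21)²) = √1225 = 35
Perimeter = 7 + 4 + 29 + 12 + 5 + 35 = 92.

92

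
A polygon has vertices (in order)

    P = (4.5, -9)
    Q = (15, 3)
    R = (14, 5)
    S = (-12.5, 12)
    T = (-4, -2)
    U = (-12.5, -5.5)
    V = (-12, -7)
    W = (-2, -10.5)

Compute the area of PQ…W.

Apply the shoelace (surveyor's) formula: 2A = Σ (x_i·y_{i+1} − x_{i+1}·y_i), indices taken mod 8.
P→Q: (4.5)(3) − (15)(-9) = 148.5
Q→R: (15)(5) − (14)(3) = 33
R→S: (14)(12) − (-12.5)(5) = 230.5
S→T: (-12.5)(-2) − (-4)(12) = 73
T→U: (-4)(-5.5) − (-12.5)(-2) = -3
U→V: (-12.5)(-7) − (-12)(-5.5) = 21.5
V→W: (-12)(-10.5) − (-2)(-7) = 112
W→P: (-2)(-9) − (4.5)(-10.5) = 65.25
Σ = 680.75
Area = |Σ|/2 = 340.375.

340.375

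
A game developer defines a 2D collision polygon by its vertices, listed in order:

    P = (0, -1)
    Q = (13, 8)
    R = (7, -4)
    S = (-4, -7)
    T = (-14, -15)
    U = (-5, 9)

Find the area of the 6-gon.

197

Apply the shoelace formula: 2A = Σ (x_i·y_{i+1} − x_{i+1}·y_i), indices taken mod 6.
Σ = (13) + (-108) + (-65) + (-38) + (-201) + (5) = -394
Area = |Σ|/2 = 197.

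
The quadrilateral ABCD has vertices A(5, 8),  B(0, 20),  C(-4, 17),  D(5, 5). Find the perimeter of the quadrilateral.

|AB| = √((-5)² + (12)²) = √169 = 13
|BC| = √((-4)² + (-3)²) = √25 = 5
|CD| = √((9)² + (-12)²) = √225 = 15
|DA| = √((0)² + (3)²) = √9 = 3
Perimeter = 13 + 5 + 15 + 3 = 36.

36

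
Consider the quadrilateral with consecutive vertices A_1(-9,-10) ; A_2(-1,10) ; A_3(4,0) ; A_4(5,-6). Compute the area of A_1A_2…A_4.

Σ = (-100) + (-40) + (-24) + (-104) = -268
Area = |Σ|/2 = 134.

134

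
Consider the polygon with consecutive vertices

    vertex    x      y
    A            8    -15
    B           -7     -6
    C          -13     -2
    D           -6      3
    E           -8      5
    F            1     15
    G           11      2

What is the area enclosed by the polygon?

Apply the shoelace formula: 2A = Σ (x_i·y_{i+1} − x_{i+1}·y_i), indices taken mod 7.
Σ = (-153) + (-64) + (-51) + (-6) + (-125) + (-163) + (-181) = -743
Area = |Σ|/2 = 371.5.

371.5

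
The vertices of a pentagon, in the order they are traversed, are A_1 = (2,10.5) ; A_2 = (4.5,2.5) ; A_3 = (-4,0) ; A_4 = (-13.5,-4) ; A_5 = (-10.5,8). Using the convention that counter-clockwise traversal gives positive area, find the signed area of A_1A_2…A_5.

-146.25

Apply Gauss's area formula: 2A = Σ (x_i·y_{i+1} − x_{i+1}·y_i), indices taken mod 5.
Σ = (-42.25) + (10) + (16) + (-150) + (-126.25) = -292.5
Signed area = Σ/2 = -146.25 (negative ⇒ clockwise traversal).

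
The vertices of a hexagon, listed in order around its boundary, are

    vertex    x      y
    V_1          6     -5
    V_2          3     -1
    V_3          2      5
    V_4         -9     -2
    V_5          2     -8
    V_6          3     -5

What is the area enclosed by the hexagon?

86

Apply the shoelace (surveyor's) formula: 2A = Σ (x_i·y_{i+1} − x_{i+1}·y_i), indices taken mod 6.
Cross-terms: 9, 17, 41, 76, 14, 15  ⇒  Σ = 172
Area = |Σ|/2 = 86.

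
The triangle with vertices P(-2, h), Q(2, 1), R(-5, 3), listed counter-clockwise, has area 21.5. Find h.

-4

The doubled signed area Σ (x_i y_{i+1} − x_{i+1} y_i) is linear in h.
With h=0 it equals 15; the coefficient of h is -7 (from the two edges through P).
So -7·h + 15 = 2·21.5 = 43 ⇒ h = -4.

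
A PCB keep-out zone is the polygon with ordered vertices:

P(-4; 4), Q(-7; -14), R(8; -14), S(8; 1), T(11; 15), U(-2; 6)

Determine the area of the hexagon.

P→Q: (-4)(-14) − (-7)(4) = 84
Q→R: (-7)(-14) − (8)(-14) = 210
R→S: (8)(1) − (8)(-14) = 120
S→T: (8)(15) − (11)(1) = 109
T→U: (11)(6) − (-2)(15) = 96
U→P: (-2)(4) − (-4)(6) = 16
Σ = 635
Area = |Σ|/2 = 317.5.

317.5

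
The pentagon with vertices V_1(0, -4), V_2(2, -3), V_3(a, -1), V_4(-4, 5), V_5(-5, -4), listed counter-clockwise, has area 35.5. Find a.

1

The doubled signed area Σ (x_i y_{i+1} − x_{i+1} y_i) is linear in a.
With a=0 it equals 63; the coefficient of a is 8 (from the two edges through V_3).
So 8·a + 63 = 2·35.5 = 71 ⇒ a = 1.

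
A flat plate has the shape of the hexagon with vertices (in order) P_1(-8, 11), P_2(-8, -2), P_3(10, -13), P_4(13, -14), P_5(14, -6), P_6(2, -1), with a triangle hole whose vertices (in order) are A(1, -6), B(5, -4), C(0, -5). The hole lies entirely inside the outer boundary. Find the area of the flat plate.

Outer boundary:
Σ = (104) + (124) + (29) + (118) + (-2) + (14) = 387
Area = |Σ|/2 = 193.5.
Hole:
Apply Gauss's area formula: 2A = Σ (x_i·y_{i+1} − x_{i+1}·y_i), indices taken mod 3.
Σ = (26) + (-25) + (5) = 6
Area = |Σ|/2 = 3.
Net area = 193.5 − 3 = 190.5.

190.5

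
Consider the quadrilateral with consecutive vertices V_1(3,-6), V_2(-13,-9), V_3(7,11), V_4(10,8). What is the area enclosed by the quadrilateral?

161.5

Apply the shoelace formula: 2A = Σ (x_i·y_{i+1} − x_{i+1}·y_i), indices taken mod 4.
V_1→V_2: (3)(-9) − (-13)(-6) = -105
V_2→V_3: (-13)(11) − (7)(-9) = -80
V_3→V_4: (7)(8) − (10)(11) = -54
V_4→V_1: (10)(-6) − (3)(8) = -84
Σ = -323
Area = |Σ|/2 = 161.5.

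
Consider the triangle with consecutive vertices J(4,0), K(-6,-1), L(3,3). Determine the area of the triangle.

Apply the surveyor's formula: 2A = Σ (x_i·y_{i+1} − x_{i+1}·y_i), indices taken mod 3.
Σ = (-4) + (-15) + (-12) = -31
Area = |Σ|/2 = 15.5.

15.5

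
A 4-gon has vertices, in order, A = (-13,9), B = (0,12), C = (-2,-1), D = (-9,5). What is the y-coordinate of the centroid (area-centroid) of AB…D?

Apply the shoelace formula. First the cross-terms c_i = x_i·y_{i+1} − x_{i+1}·y_i:
  -156, 24, -19, -16  ⇒  2A = -167, A = -83.5.
Then Σ (y_i + y_{i+1})·c_i = -3312, so ȳ = -3312 / (6·(-83.5)) = 1104/167.

1104/167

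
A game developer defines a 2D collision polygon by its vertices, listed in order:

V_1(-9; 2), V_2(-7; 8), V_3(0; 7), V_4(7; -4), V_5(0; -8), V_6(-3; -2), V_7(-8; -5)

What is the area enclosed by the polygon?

149

Apply the shoelace formula: 2A = Σ (x_i·y_{i+1} − x_{i+1}·y_i), indices taken mod 7.
V_1→V_2: (-9)(8) − (-7)(2) = -58
V_2→V_3: (-7)(7) − (0)(8) = -49
V_3→V_4: (0)(-4) − (7)(7) = -49
V_4→V_5: (7)(-8) − (0)(-4) = -56
V_5→V_6: (0)(-2) − (-3)(-8) = -24
V_6→V_7: (-3)(-5) − (-8)(-2) = -1
V_7→V_1: (-8)(2) − (-9)(-5) = -61
Σ = -298
Area = |Σ|/2 = 149.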